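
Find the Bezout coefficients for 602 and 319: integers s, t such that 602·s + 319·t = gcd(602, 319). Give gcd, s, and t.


Euclidean algorithm on (602, 319) — divide until remainder is 0:
  602 = 1 · 319 + 283
  319 = 1 · 283 + 36
  283 = 7 · 36 + 31
  36 = 1 · 31 + 5
  31 = 6 · 5 + 1
  5 = 5 · 1 + 0
gcd(602, 319) = 1.
Track Bezout coefficients alongside the remainders: start with r₀ = 602 = a·1 + b·0 (s = 1, t = 0) and r₁ = 319 = a·0 + b·1 (s = 0, t = 1); each new remainder r_{k+1} = r_{k-1} − q_k·r_k inherits s_{k+1} = s_{k-1} − q_k·s_k, t_{k+1} = t_{k-1} − q_k·t_k, so r_k = a·s_k + b·t_k at every step:
  q = 1: r = 283, s = 1 − 1·0 = 1, t = 0 − 1·1 = -1  (check: 602·1 + 319·(-1) = 283)
  q = 1: r = 36, s = 0 − 1·1 = -1, t = 1 − 1·(-1) = 2  (check: 602·(-1) + 319·2 = 36)
  q = 7: r = 31, s = 1 − 7·(-1) = 8, t = -1 − 7·2 = -15  (check: 602·8 + 319·(-15) = 31)
  q = 1: r = 5, s = -1 − 1·8 = -9, t = 2 − 1·(-15) = 17  (check: 602·(-9) + 319·17 = 5)
  q = 6: r = 1, s = 8 − 6·(-9) = 62, t = -15 − 6·17 = -117  (check: 602·62 + 319·(-117) = 1)
The row with r = 1 (the gcd) gives the Bezout coefficients s = 62, t = -117.
Result: 602 · (62) + 319 · (-117) = 1.

gcd(602, 319) = 1; s = 62, t = -117 (check: 602·62 + 319·(-117) = 1).


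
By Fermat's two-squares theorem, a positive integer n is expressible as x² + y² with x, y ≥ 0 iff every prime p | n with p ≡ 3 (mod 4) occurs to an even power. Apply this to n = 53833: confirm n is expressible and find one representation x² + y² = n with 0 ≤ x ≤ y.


Step 1: Factor n = 53833 = 13 · 41 · 101.
Step 2: Check the mod-4 condition on each prime factor: 13 ≡ 1 (mod 4), exponent 1; 41 ≡ 1 (mod 4), exponent 1; 101 ≡ 1 (mod 4), exponent 1.
All primes ≡ 3 (mod 4) appear to even exponent (or don't appear), so by the two-squares theorem n IS expressible as a sum of two squares.
Step 3: Build a representation. Here n = 13 · 41 · 101 is a product of primes ≡ 1 (mod 4). Each prime p ≡ 1 (mod 4) is itself a sum of two squares; find a² by testing p − a² for a perfect square:
  13: 13 − 1² = 12, 13 − 2² = 9 = 3² ⇒ 13 = 2² + 3².
  41: 41 − 1² = 40, 41 − 2² = 37, 41 − 3² = 32, 41 − 4² = 25 = 5² ⇒ 41 = 4² + 5².
  101: 101 − 1² = 100 = 10² ⇒ 101 = 1² + 10².
  Combine using the Brahmagupta–Fibonacci identity (a² + b²)(c² + d²) = (ac − bd)² + (ad + bc)² = (ac + bd)² + (ad − bc)²:
  13 · 41 = 533: from (2² + 3²)(4² + 5²), take (2·4 − 3·5, 2·5 + 3·4) = (8 − 15, 10 + 12) = (-7, 22); dropping signs (only squares matter) gives (7, 22); check 7² + 22² = 49 + 484 = 533 ✓.
  533 · 101 = 53833: from (7² + 22²)(1² + 10²), take (7·1 − 22·10, 7·10 + 22·1) = (7 − 220, 70 + 22) = (-213, 92); dropping signs (only squares matter) gives (213, 92); check 213² + 92² = 45369 + 8464 = 53833 ✓.
Step 4: Order so x ≤ y and verify: 92² + 213² = 8464 + 45369 = 53833 = n. ✓

n = 53833 = 92² + 213² (one valid representation with x ≤ y).


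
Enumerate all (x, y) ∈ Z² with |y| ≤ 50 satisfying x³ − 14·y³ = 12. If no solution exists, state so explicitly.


The equation is x³ - 14y³ = 12. For fixed y, x³ = 14·y³ + 12, so a solution requires the RHS to be a perfect cube.
Strategy: iterate y from -50 to 50, compute RHS = 14·y³ + 12, and check whether it is a (positive or negative) perfect cube.
Check small values of y:
  y = 0: RHS = 12 is not a perfect cube.
  y = 1: RHS = 26 is not a perfect cube.
  y = -1: RHS = -2 is not a perfect cube.
  y = 2: RHS = 124 is not a perfect cube.
  y = -2: RHS = -100 is not a perfect cube.
  y = 3: RHS = 390 is not a perfect cube.
  y = -3: RHS = -366 is not a perfect cube.
Continuing the search up to |y| = 50 finds no solutions either.
No (x, y) in the scanned range satisfies the equation.

No integer solutions with |y| ≤ 50.


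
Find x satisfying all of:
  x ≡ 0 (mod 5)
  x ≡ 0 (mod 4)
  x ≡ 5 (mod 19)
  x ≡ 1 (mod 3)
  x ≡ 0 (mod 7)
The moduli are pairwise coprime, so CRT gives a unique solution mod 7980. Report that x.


Product of moduli M = 5 · 4 · 19 · 3 · 7 = 7980.
Merge one congruence at a time:
  Start: x ≡ 0 (mod 5).
  Combine with x ≡ 0 (mod 4); new modulus lcm = 20.
    Write x = 0 + 5·t and substitute into x ≡ 0 (mod 4): 5·t ≡ 0 − 0 = 0 (mod 4).
    Reduce coefficients mod 4: 1·t ≡ 0 (mod 4).
    So t ≡ 0 (mod 4).
    Then x = 0 + 5·0 = 0, valid modulo lcm(5, 4) = 20: x ≡ 0 (mod 20).
  Combine with x ≡ 5 (mod 19); new modulus lcm = 380.
    Write x = 0 + 20·t and substitute into x ≡ 5 (mod 19): 20·t ≡ 5 − 0 = 5 (mod 19).
    Reduce coefficients mod 19: 1·t ≡ 5 (mod 19).
    So t ≡ 5 (mod 19).
    Then x = 0 + 20·5 = 100, valid modulo lcm(20, 19) = 380: x ≡ 100 (mod 380).
  Combine with x ≡ 1 (mod 3); new modulus lcm = 1140.
    Write x = 100 + 380·t and substitute into x ≡ 1 (mod 3): 380·t ≡ 1 − 100 = -99 (mod 3).
    Reduce coefficients mod 3: 2·t ≡ 0 (mod 3).
    The inverse of 2 mod 3 is 2 (since 2·2 = 4 = 1·3 + 1), so t ≡ 2·0 = 0 ≡ 0 (mod 3).
    Then x = 100 + 380·0 = 100, valid modulo lcm(380, 3) = 1140: x ≡ 100 (mod 1140).
  Combine with x ≡ 0 (mod 7); new modulus lcm = 7980.
    Write x = 100 + 1140·t and substitute into x ≡ 0 (mod 7): 1140·t ≡ 0 − 100 = -100 (mod 7).
    Reduce coefficients mod 7: 6·t ≡ 5 (mod 7).
    The inverse of 6 mod 7 is 6 (since 6·6 = 36 = 5·7 + 1), so t ≡ 6·5 = 30 ≡ 2 (mod 7).
    Then x = 100 + 1140·2 = 2380, valid modulo lcm(1140, 7) = 7980: x ≡ 2380 (mod 7980).
Verify against each original: 2380 mod 5 = 0, 2380 mod 4 = 0, 2380 mod 19 = 5, 2380 mod 3 = 1, 2380 mod 7 = 0.

x ≡ 2380 (mod 7980).


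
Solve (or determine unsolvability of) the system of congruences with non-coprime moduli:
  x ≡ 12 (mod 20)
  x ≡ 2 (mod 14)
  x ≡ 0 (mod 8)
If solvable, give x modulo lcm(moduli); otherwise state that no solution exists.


Moduli 20, 14, 8 are not pairwise coprime, so CRT works modulo lcm(m_i) when all pairwise compatibility conditions hold.
Pairwise compatibility: gcd(m_i, m_j) must divide a_i - a_j for every pair.
Merge one congruence at a time:
  Start: x ≡ 12 (mod 20).
  Combine with x ≡ 2 (mod 14): gcd(20, 14) = 2; 2 - 12 = -10, which IS divisible by 2, so compatible.
    Write x = 12 + 20·t and substitute into x ≡ 2 (mod 14): 20·t ≡ 2 − 12 = -10 (mod 14).
    Divide the congruence (and modulus) by g = 2: 10·t ≡ -5 (mod 7).
    Reduce coefficients mod 7: 3·t ≡ 2 (mod 7).
    The inverse of 3 mod 7 is 5 (since 3·5 = 15 = 2·7 + 1), so t ≡ 5·2 = 10 ≡ 3 (mod 7).
    Then x = 12 + 20·3 = 72, valid modulo lcm(20, 14) = 140: x ≡ 72 (mod 140).
  Combine with x ≡ 0 (mod 8): gcd(140, 8) = 4; 0 - 72 = -72, which IS divisible by 4, so compatible.
    Write x = 72 + 140·t and substitute into x ≡ 0 (mod 8): 140·t ≡ 0 − 72 = -72 (mod 8).
    Divide the congruence (and modulus) by g = 4: 35·t ≡ -18 (mod 2).
    Reduce coefficients mod 2: 1·t ≡ 0 (mod 2).
    So t ≡ 0 (mod 2).
    Then x = 72 + 140·0 = 72, valid modulo lcm(140, 8) = 280: x ≡ 72 (mod 280).
Verify: 72 mod 20 = 12, 72 mod 14 = 2, 72 mod 8 = 0.

x ≡ 72 (mod 280).


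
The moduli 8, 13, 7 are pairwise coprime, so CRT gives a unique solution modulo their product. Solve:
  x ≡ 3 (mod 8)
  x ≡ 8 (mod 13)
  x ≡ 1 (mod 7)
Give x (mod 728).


Moduli 8, 13, 7 are pairwise coprime; by CRT there is a unique solution modulo M = 8 · 13 · 7 = 728.
Solve pairwise, accumulating the modulus:
  Start with x ≡ 3 (mod 8).
  Combine with x ≡ 8 (mod 13): since gcd(8, 13) = 1, we get a unique residue mod 104.
    Write x = 3 + 8·t and substitute into x ≡ 8 (mod 13): 8·t ≡ 8 − 3 = 5 (mod 13).
    The inverse of 8 mod 13 is 5 (since 8·5 = 40 = 3·13 + 1), so t ≡ 5·5 = 25 ≡ 12 (mod 13).
    Then x = 3 + 8·12 = 99, valid modulo lcm(8, 13) = 104: x ≡ 99 (mod 104).
  Combine with x ≡ 1 (mod 7): since gcd(104, 7) = 1, we get a unique residue mod 728.
    Write x = 99 + 104·t and substitute into x ≡ 1 (mod 7): 104·t ≡ 1 − 99 = -98 (mod 7).
    Reduce coefficients mod 7: 6·t ≡ 0 (mod 7).
    The inverse of 6 mod 7 is 6 (since 6·6 = 36 = 5·7 + 1), so t ≡ 6·0 = 0 ≡ 0 (mod 7).
    Then x = 99 + 104·0 = 99, valid modulo lcm(104, 7) = 728: x ≡ 99 (mod 728).
Verify: 99 mod 8 = 3 ✓, 99 mod 13 = 8 ✓, 99 mod 7 = 1 ✓.

x ≡ 99 (mod 728).


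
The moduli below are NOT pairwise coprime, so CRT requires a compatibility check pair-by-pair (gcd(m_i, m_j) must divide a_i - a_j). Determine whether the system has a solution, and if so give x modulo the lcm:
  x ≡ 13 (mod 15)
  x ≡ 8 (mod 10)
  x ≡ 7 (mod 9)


Moduli 15, 10, 9 are not pairwise coprime, so CRT works modulo lcm(m_i) when all pairwise compatibility conditions hold.
Pairwise compatibility: gcd(m_i, m_j) must divide a_i - a_j for every pair.
Merge one congruence at a time:
  Start: x ≡ 13 (mod 15).
  Combine with x ≡ 8 (mod 10): gcd(15, 10) = 5; 8 - 13 = -5, which IS divisible by 5, so compatible.
    Write x = 13 + 15·t and substitute into x ≡ 8 (mod 10): 15·t ≡ 8 − 13 = -5 (mod 10).
    Divide the congruence (and modulus) by g = 5: 3·t ≡ -1 (mod 2).
    Reduce coefficients mod 2: 1·t ≡ 1 (mod 2).
    So t ≡ 1 (mod 2).
    Then x = 13 + 15·1 = 28, valid modulo lcm(15, 10) = 30: x ≡ 28 (mod 30).
  Combine with x ≡ 7 (mod 9): gcd(30, 9) = 3; 7 - 28 = -21, which IS divisible by 3, so compatible.
    Write x = 28 + 30·t and substitute into x ≡ 7 (mod 9): 30·t ≡ 7 − 28 = -21 (mod 9).
    Divide the congruence (and modulus) by g = 3: 10·t ≡ -7 (mod 3).
    Reduce coefficients mod 3: 1·t ≡ 2 (mod 3).
    So t ≡ 2 (mod 3).
    Then x = 28 + 30·2 = 88, valid modulo lcm(30, 9) = 90: x ≡ 88 (mod 90).
Verify: 88 mod 15 = 13, 88 mod 10 = 8, 88 mod 9 = 7.

x ≡ 88 (mod 90).


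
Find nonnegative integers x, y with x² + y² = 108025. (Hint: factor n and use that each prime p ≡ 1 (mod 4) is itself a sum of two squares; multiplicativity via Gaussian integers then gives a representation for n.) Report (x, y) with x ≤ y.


Step 1: Factor n = 108025 = 5^2 · 29 · 149.
Step 2: Check the mod-4 condition on each prime factor: 5 ≡ 1 (mod 4), exponent 2; 29 ≡ 1 (mod 4), exponent 1; 149 ≡ 1 (mod 4), exponent 1.
All primes ≡ 3 (mod 4) appear to even exponent (or don't appear), so by the two-squares theorem n IS expressible as a sum of two squares.
Step 3: Build a representation. Group n = k² · m with k = 5 and m = 29 · 149 = 4321 (a product of primes ≡ 1 (mod 4)); a representation of m scales to one of n via (k·x)² + (k·y)² = k²(x² + y²). Each prime p ≡ 1 (mod 4) is itself a sum of two squares; find a² by testing p − a² for a perfect square:
  29: 29 − 1² = 28, 29 − 2² = 25 = 5² ⇒ 29 = 2² + 5².
  149: 149 − 1² = 148, 149 − 2² = 145, 149 − 3² = 140, 149 − 4² = 133, 149 − 5² = 124, 149 − 6² = 113, 149 − 7² = 100 = 10² ⇒ 149 = 7² + 10².
  Combine using the Brahmagupta–Fibonacci identity (a² + b²)(c² + d²) = (ac − bd)² + (ad + bc)² = (ac + bd)² + (ad − bc)²:
  29 · 149 = 4321: from (2² + 5²)(7² + 10²), take (2·7 − 5·10, 2·10 + 5·7) = (14 − 50, 20 + 35) = (-36, 55); dropping signs (only squares matter) gives (36, 55); check 36² + 55² = 1296 + 3025 = 4321 ✓.
  Scale by k = 5: (5·36, 5·55) = (180, 275).
Step 4: Order so x ≤ y and verify: 180² + 275² = 32400 + 75625 = 108025 = n. ✓

n = 108025 = 180² + 275² (one valid representation with x ≤ y).


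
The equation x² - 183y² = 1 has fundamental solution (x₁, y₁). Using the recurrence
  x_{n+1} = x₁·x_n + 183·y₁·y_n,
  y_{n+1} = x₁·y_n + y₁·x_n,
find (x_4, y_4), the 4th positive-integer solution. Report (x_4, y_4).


Step 1: Find the fundamental solution (x₁, y₁) of x² - 183y² = 1.
  Expand √183 as a continued fraction. a₀ = ⌊√183⌋ = 13; iterate m_{k+1} = d_k·a_k − m_k, d_{k+1} = (183 − m_{k+1}²)/d_k, a_{k+1} = ⌊(a₀ + m_{k+1})/d_{k+1}⌋ (starting m₀ = 0, d₀ = 1), with convergents p_k = a_k·p_{k-1} + p_{k-2}, q_k = a_k·q_{k-1} + q_{k-2} (p₋₁ = 1, q₋₁ = 0):
  k = 0: a₀ = 13; p₀/q₀ = 13/1; p₀² − 183·q₀² = 169 − 183 = -14.
  k = 1: m = 13, d = 14, a = ⌊(13 + 13)/14⌋ = 1; p/q = (1·13 + 1)/(1·1 + 0) = 14/1; p² − 183·q² = 196 − 183 = 13.
  k = 2: m = 1, d = 13, a = ⌊(13 + 1)/13⌋ = 1; p/q = (1·14 + 13)/(1·1 + 1) = 27/2; p² − 183·q² = 729 − 732 = -3.
  k = 3: m = 12, d = 3, a = ⌊(13 + 12)/3⌋ = 8; p/q = (8·27 + 14)/(8·2 + 1) = 230/17; p² − 183·q² = 52900 − 52887 = 13.
  k = 4: m = 12, d = 13, a = ⌊(13 + 12)/13⌋ = 1; p/q = (1·230 + 27)/(1·17 + 2) = 257/19; p² − 183·q² = 66049 − 66063 = -14.
  k = 5: m = 1, d = 14, a = ⌊(13 + 1)/14⌋ = 1; p/q = (1·257 + 230)/(1·19 + 17) = 487/36; p² − 183·q² = 237169 − 237168 = 1.
  The first convergent with p² − 183·q² = 1 gives the fundamental solution (x₁, y₁) = (487, 36).
Step 2: Apply the recurrence (x_{n+1}, y_{n+1}) = (x₁x_n + 183y₁y_n, x₁y_n + y₁x_n) repeatedly.
  From (x_1, y_1) = (487, 36): x_2 = 487·487 + 183·36·36 = 474337; y_2 = 487·36 + 36·487 = 35064.
  From (x_2, y_2) = (474337, 35064): x_3 = 487·474337 + 183·36·35064 = 462003751; y_3 = 487·35064 + 36·474337 = 34152300.
  From (x_3, y_3) = (462003751, 34152300): x_4 = 487·462003751 + 183·36·34152300 = 449991179137; y_4 = 487·34152300 + 36·462003751 = 33264305136.
Step 3: Verify x_4² - 183·y_4² = 202492061301107624064769 - 202492061301107624064768 = 1 (should be 1). ✓

(x_1, y_1) = (487, 36); (x_4, y_4) = (449991179137, 33264305136).


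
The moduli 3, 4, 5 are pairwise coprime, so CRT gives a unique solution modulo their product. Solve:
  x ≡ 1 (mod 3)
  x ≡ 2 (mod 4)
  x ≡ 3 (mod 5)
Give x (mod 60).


Moduli 3, 4, 5 are pairwise coprime; by CRT there is a unique solution modulo M = 3 · 4 · 5 = 60.
Solve pairwise, accumulating the modulus:
  Start with x ≡ 1 (mod 3).
  Combine with x ≡ 2 (mod 4): since gcd(3, 4) = 1, we get a unique residue mod 12.
    Write x = 1 + 3·t and substitute into x ≡ 2 (mod 4): 3·t ≡ 2 − 1 = 1 (mod 4).
    The inverse of 3 mod 4 is 3 (since 3·3 = 9 = 2·4 + 1), so t ≡ 3·1 = 3 ≡ 3 (mod 4).
    Then x = 1 + 3·3 = 10, valid modulo lcm(3, 4) = 12: x ≡ 10 (mod 12).
  Combine with x ≡ 3 (mod 5): since gcd(12, 5) = 1, we get a unique residue mod 60.
    Write x = 10 + 12·t and substitute into x ≡ 3 (mod 5): 12·t ≡ 3 − 10 = -7 (mod 5).
    Reduce coefficients mod 5: 2·t ≡ 3 (mod 5).
    The inverse of 2 mod 5 is 3 (since 2·3 = 6 = 1·5 + 1), so t ≡ 3·3 = 9 ≡ 4 (mod 5).
    Then x = 10 + 12·4 = 58, valid modulo lcm(12, 5) = 60: x ≡ 58 (mod 60).
Verify: 58 mod 3 = 1 ✓, 58 mod 4 = 2 ✓, 58 mod 5 = 3 ✓.

x ≡ 58 (mod 60).


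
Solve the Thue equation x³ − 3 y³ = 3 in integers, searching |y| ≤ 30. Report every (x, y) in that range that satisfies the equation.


The equation is x³ - 3y³ = 3. For fixed y, x³ = 3·y³ + 3, so a solution requires the RHS to be a perfect cube.
Strategy: iterate y from -30 to 30, compute RHS = 3·y³ + 3, and check whether it is a (positive or negative) perfect cube.
Check small values of y:
  y = 0: RHS = 3 is not a perfect cube.
  y = 1: RHS = 6 is not a perfect cube.
  y = -1: RHS = 0 = (0)³ ⇒ x = 0 works.
  y = 2: RHS = 27 = (3)³ ⇒ x = 3 works.
  y = -2: RHS = -21 is not a perfect cube.
  y = 3: RHS = 84 is not a perfect cube.
  y = -3: RHS = -78 is not a perfect cube.
Continuing the search up to |y| = 30 finds no further solutions beyond those listed.
Collected solutions: (0, -1), (3, 2).

Solutions (with |y| ≤ 30): (0, -1), (3, 2).


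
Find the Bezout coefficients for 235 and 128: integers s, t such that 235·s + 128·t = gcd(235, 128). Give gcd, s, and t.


Euclidean algorithm on (235, 128) — divide until remainder is 0:
  235 = 1 · 128 + 107
  128 = 1 · 107 + 21
  107 = 5 · 21 + 2
  21 = 10 · 2 + 1
  2 = 2 · 1 + 0
gcd(235, 128) = 1.
Track Bezout coefficients alongside the remainders: start with r₀ = 235 = a·1 + b·0 (s = 1, t = 0) and r₁ = 128 = a·0 + b·1 (s = 0, t = 1); each new remainder r_{k+1} = r_{k-1} − q_k·r_k inherits s_{k+1} = s_{k-1} − q_k·s_k, t_{k+1} = t_{k-1} − q_k·t_k, so r_k = a·s_k + b·t_k at every step:
  q = 1: r = 107, s = 1 − 1·0 = 1, t = 0 − 1·1 = -1  (check: 235·1 + 128·(-1) = 107)
  q = 1: r = 21, s = 0 − 1·1 = -1, t = 1 − 1·(-1) = 2  (check: 235·(-1) + 128·2 = 21)
  q = 5: r = 2, s = 1 − 5·(-1) = 6, t = -1 − 5·2 = -11  (check: 235·6 + 128·(-11) = 2)
  q = 10: r = 1, s = -1 − 10·6 = -61, t = 2 − 10·(-11) = 112  (check: 235·(-61) + 128·112 = 1)
The row with r = 1 (the gcd) gives the Bezout coefficients s = -61, t = 112.
Result: 235 · (-61) + 128 · (112) = 1.

gcd(235, 128) = 1; s = -61, t = 112 (check: 235·(-61) + 128·112 = 1).


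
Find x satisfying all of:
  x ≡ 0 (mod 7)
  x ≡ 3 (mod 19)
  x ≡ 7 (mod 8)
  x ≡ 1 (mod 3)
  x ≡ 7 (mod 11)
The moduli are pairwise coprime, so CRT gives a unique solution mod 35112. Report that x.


Product of moduli M = 7 · 19 · 8 · 3 · 11 = 35112.
Merge one congruence at a time:
  Start: x ≡ 0 (mod 7).
  Combine with x ≡ 3 (mod 19); new modulus lcm = 133.
    Write x = 0 + 7·t and substitute into x ≡ 3 (mod 19): 7·t ≡ 3 − 0 = 3 (mod 19).
    The inverse of 7 mod 19 is 11 (since 7·11 = 77 = 4·19 + 1), so t ≡ 11·3 = 33 ≡ 14 (mod 19).
    Then x = 0 + 7·14 = 98, valid modulo lcm(7, 19) = 133: x ≡ 98 (mod 133).
  Combine with x ≡ 7 (mod 8); new modulus lcm = 1064.
    Write x = 98 + 133·t and substitute into x ≡ 7 (mod 8): 133·t ≡ 7 − 98 = -91 (mod 8).
    Reduce coefficients mod 8: 5·t ≡ 5 (mod 8).
    The inverse of 5 mod 8 is 5 (since 5·5 = 25 = 3·8 + 1), so t ≡ 5·5 = 25 ≡ 1 (mod 8).
    Then x = 98 + 133·1 = 231, valid modulo lcm(133, 8) = 1064: x ≡ 231 (mod 1064).
  Combine with x ≡ 1 (mod 3); new modulus lcm = 3192.
    Write x = 231 + 1064·t and substitute into x ≡ 1 (mod 3): 1064·t ≡ 1 − 231 = -230 (mod 3).
    Reduce coefficients mod 3: 2·t ≡ 1 (mod 3).
    The inverse of 2 mod 3 is 2 (since 2·2 = 4 = 1·3 + 1), so t ≡ 2·1 = 2 ≡ 2 (mod 3).
    Then x = 231 + 1064·2 = 2359, valid modulo lcm(1064, 3) = 3192: x ≡ 2359 (mod 3192).
  Combine with x ≡ 7 (mod 11); new modulus lcm = 35112.
    Write x = 2359 + 3192·t and substitute into x ≡ 7 (mod 11): 3192·t ≡ 7 − 2359 = -2352 (mod 11).
    Reduce coefficients mod 11: 2·t ≡ 2 (mod 11).
    The inverse of 2 mod 11 is 6 (since 2·6 = 12 = 1·11 + 1), so t ≡ 6·2 = 12 ≡ 1 (mod 11).
    Then x = 2359 + 3192·1 = 5551, valid modulo lcm(3192, 11) = 35112: x ≡ 5551 (mod 35112).
Verify against each original: 5551 mod 7 = 0, 5551 mod 19 = 3, 5551 mod 8 = 7, 5551 mod 3 = 1, 5551 mod 11 = 7.

x ≡ 5551 (mod 35112).


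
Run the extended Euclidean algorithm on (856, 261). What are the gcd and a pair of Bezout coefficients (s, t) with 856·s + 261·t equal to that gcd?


Euclidean algorithm on (856, 261) — divide until remainder is 0:
  856 = 3 · 261 + 73
  261 = 3 · 73 + 42
  73 = 1 · 42 + 31
  42 = 1 · 31 + 11
  31 = 2 · 11 + 9
  11 = 1 · 9 + 2
  9 = 4 · 2 + 1
  2 = 2 · 1 + 0
gcd(856, 261) = 1.
Track Bezout coefficients alongside the remainders: start with r₀ = 856 = a·1 + b·0 (s = 1, t = 0) and r₁ = 261 = a·0 + b·1 (s = 0, t = 1); each new remainder r_{k+1} = r_{k-1} − q_k·r_k inherits s_{k+1} = s_{k-1} − q_k·s_k, t_{k+1} = t_{k-1} − q_k·t_k, so r_k = a·s_k + b·t_k at every step:
  q = 3: r = 73, s = 1 − 3·0 = 1, t = 0 − 3·1 = -3  (check: 856·1 + 261·(-3) = 73)
  q = 3: r = 42, s = 0 − 3·1 = -3, t = 1 − 3·(-3) = 10  (check: 856·(-3) + 261·10 = 42)
  q = 1: r = 31, s = 1 − 1·(-3) = 4, t = -3 − 1·10 = -13  (check: 856·4 + 261·(-13) = 31)
  q = 1: r = 11, s = -3 − 1·4 = -7, t = 10 − 1·(-13) = 23  (check: 856·(-7) + 261·23 = 11)
  q = 2: r = 9, s = 4 − 2·(-7) = 18, t = -13 − 2·23 = -59  (check: 856·18 + 261·(-59) = 9)
  q = 1: r = 2, s = -7 − 1·18 = -25, t = 23 − 1·(-59) = 82  (check: 856·(-25) + 261·82 = 2)
  q = 4: r = 1, s = 18 − 4·(-25) = 118, t = -59 − 4·82 = -387  (check: 856·118 + 261·(-387) = 1)
The row with r = 1 (the gcd) gives the Bezout coefficients s = 118, t = -387.
Result: 856 · (118) + 261 · (-387) = 1.

gcd(856, 261) = 1; s = 118, t = -387 (check: 856·118 + 261·(-387) = 1).


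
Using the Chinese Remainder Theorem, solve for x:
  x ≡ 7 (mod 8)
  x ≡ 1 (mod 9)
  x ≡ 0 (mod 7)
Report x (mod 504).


Moduli 8, 9, 7 are pairwise coprime; by CRT there is a unique solution modulo M = 8 · 9 · 7 = 504.
Solve pairwise, accumulating the modulus:
  Start with x ≡ 7 (mod 8).
  Combine with x ≡ 1 (mod 9): since gcd(8, 9) = 1, we get a unique residue mod 72.
    Write x = 7 + 8·t and substitute into x ≡ 1 (mod 9): 8·t ≡ 1 − 7 = -6 (mod 9).
    Reduce coefficients mod 9: 8·t ≡ 3 (mod 9).
    The inverse of 8 mod 9 is 8 (since 8·8 = 64 = 7·9 + 1), so t ≡ 8·3 = 24 ≡ 6 (mod 9).
    Then x = 7 + 8·6 = 55, valid modulo lcm(8, 9) = 72: x ≡ 55 (mod 72).
  Combine with x ≡ 0 (mod 7): since gcd(72, 7) = 1, we get a unique residue mod 504.
    Write x = 55 + 72·t and substitute into x ≡ 0 (mod 7): 72·t ≡ 0 − 55 = -55 (mod 7).
    Reduce coefficients mod 7: 2·t ≡ 1 (mod 7).
    The inverse of 2 mod 7 is 4 (since 2·4 = 8 = 1·7 + 1), so t ≡ 4·1 = 4 ≡ 4 (mod 7).
    Then x = 55 + 72·4 = 343, valid modulo lcm(72, 7) = 504: x ≡ 343 (mod 504).
Verify: 343 mod 8 = 7 ✓, 343 mod 9 = 1 ✓, 343 mod 7 = 0 ✓.

x ≡ 343 (mod 504).


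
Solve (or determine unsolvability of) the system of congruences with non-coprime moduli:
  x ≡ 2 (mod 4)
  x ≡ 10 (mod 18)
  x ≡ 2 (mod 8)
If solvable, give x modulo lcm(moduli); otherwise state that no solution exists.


Moduli 4, 18, 8 are not pairwise coprime, so CRT works modulo lcm(m_i) when all pairwise compatibility conditions hold.
Pairwise compatibility: gcd(m_i, m_j) must divide a_i - a_j for every pair.
Merge one congruence at a time:
  Start: x ≡ 2 (mod 4).
  Combine with x ≡ 10 (mod 18): gcd(4, 18) = 2; 10 - 2 = 8, which IS divisible by 2, so compatible.
    Write x = 2 + 4·t and substitute into x ≡ 10 (mod 18): 4·t ≡ 10 − 2 = 8 (mod 18).
    Divide the congruence (and modulus) by g = 2: 2·t ≡ 4 (mod 9).
    The inverse of 2 mod 9 is 5 (since 2·5 = 10 = 1·9 + 1), so t ≡ 5·4 = 20 ≡ 2 (mod 9).
    Then x = 2 + 4·2 = 10, valid modulo lcm(4, 18) = 36: x ≡ 10 (mod 36).
  Combine with x ≡ 2 (mod 8): gcd(36, 8) = 4; 2 - 10 = -8, which IS divisible by 4, so compatible.
    Write x = 10 + 36·t and substitute into x ≡ 2 (mod 8): 36·t ≡ 2 − 10 = -8 (mod 8).
    Divide the congruence (and modulus) by g = 4: 9·t ≡ -2 (mod 2).
    Reduce coefficients mod 2: 1·t ≡ 0 (mod 2).
    So t ≡ 0 (mod 2).
    Then x = 10 + 36·0 = 10, valid modulo lcm(36, 8) = 72: x ≡ 10 (mod 72).
Verify: 10 mod 4 = 2, 10 mod 18 = 10, 10 mod 8 = 2.

x ≡ 10 (mod 72).


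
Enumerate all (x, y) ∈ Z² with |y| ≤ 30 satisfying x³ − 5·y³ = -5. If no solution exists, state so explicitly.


The equation is x³ - 5y³ = -5. For fixed y, x³ = 5·y³ − 5, so a solution requires the RHS to be a perfect cube.
Strategy: iterate y from -30 to 30, compute RHS = 5·y³ − 5, and check whether it is a (positive or negative) perfect cube.
Check small values of y:
  y = 0: RHS = -5 is not a perfect cube.
  y = 1: RHS = 0 = (0)³ ⇒ x = 0 works.
  y = -1: RHS = -10 is not a perfect cube.
  y = 2: RHS = 35 is not a perfect cube.
  y = -2: RHS = -45 is not a perfect cube.
  y = 3: RHS = 130 is not a perfect cube.
  y = -3: RHS = -140 is not a perfect cube.
Continuing the search up to |y| = 30 finds no further solutions beyond those listed.
Collected solutions: (0, 1).

Solutions (with |y| ≤ 30): (0, 1).


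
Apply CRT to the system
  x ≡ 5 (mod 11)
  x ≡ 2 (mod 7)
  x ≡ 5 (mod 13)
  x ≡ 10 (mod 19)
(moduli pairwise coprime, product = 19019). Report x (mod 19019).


Product of moduli M = 11 · 7 · 13 · 19 = 19019.
Merge one congruence at a time:
  Start: x ≡ 5 (mod 11).
  Combine with x ≡ 2 (mod 7); new modulus lcm = 77.
    Write x = 5 + 11·t and substitute into x ≡ 2 (mod 7): 11·t ≡ 2 − 5 = -3 (mod 7).
    Reduce coefficients mod 7: 4·t ≡ 4 (mod 7).
    The inverse of 4 mod 7 is 2 (since 4·2 = 8 = 1·7 + 1), so t ≡ 2·4 = 8 ≡ 1 (mod 7).
    Then x = 5 + 11·1 = 16, valid modulo lcm(11, 7) = 77: x ≡ 16 (mod 77).
  Combine with x ≡ 5 (mod 13); new modulus lcm = 1001.
    Write x = 16 + 77·t and substitute into x ≡ 5 (mod 13): 77·t ≡ 5 − 16 = -11 (mod 13).
    Reduce coefficients mod 13: 12·t ≡ 2 (mod 13).
    The inverse of 12 mod 13 is 12 (since 12·12 = 144 = 11·13 + 1), so t ≡ 12·2 = 24 ≡ 11 (mod 13).
    Then x = 16 + 77·11 = 863, valid modulo lcm(77, 13) = 1001: x ≡ 863 (mod 1001).
  Combine with x ≡ 10 (mod 19); new modulus lcm = 19019.
    Write x = 863 + 1001·t and substitute into x ≡ 10 (mod 19): 1001·t ≡ 10 − 863 = -853 (mod 19).
    Reduce coefficients mod 19: 13·t ≡ 2 (mod 19).
    The inverse of 13 mod 19 is 3 (since 13·3 = 39 = 2·19 + 1), so t ≡ 3·2 = 6 ≡ 6 (mod 19).
    Then x = 863 + 1001·6 = 6869, valid modulo lcm(1001, 19) = 19019: x ≡ 6869 (mod 19019).
Verify against each original: 6869 mod 11 = 5, 6869 mod 7 = 2, 6869 mod 13 = 5, 6869 mod 19 = 10.

x ≡ 6869 (mod 19019).


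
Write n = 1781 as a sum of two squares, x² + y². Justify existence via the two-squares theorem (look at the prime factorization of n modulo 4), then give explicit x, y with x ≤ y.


Step 1: Factor n = 1781 = 13 · 137.
Step 2: Check the mod-4 condition on each prime factor: 13 ≡ 1 (mod 4), exponent 1; 137 ≡ 1 (mod 4), exponent 1.
All primes ≡ 3 (mod 4) appear to even exponent (or don't appear), so by the two-squares theorem n IS expressible as a sum of two squares.
Step 3: Build a representation. Here n = 13 · 137 is a product of primes ≡ 1 (mod 4). Each prime p ≡ 1 (mod 4) is itself a sum of two squares; find a² by testing p − a² for a perfect square:
  13: 13 − 1² = 12, 13 − 2² = 9 = 3² ⇒ 13 = 2² + 3².
  137: 137 − 1² = 136, 137 − 2² = 133, 137 − 3² = 128, 137 − 4² = 121 = 11² ⇒ 137 = 4² + 11².
  Combine using the Brahmagupta–Fibonacci identity (a² + b²)(c² + d²) = (ac − bd)² + (ad + bc)² = (ac + bd)² + (ad − bc)²:
  13 · 137 = 1781: from (2² + 3²)(4² + 11²), take (2·4 − 3·11, 2·11 + 3·4) = (8 − 33, 22 + 12) = (-25, 34); dropping signs (only squares matter) gives (25, 34); check 25² + 34² = 625 + 1156 = 1781 ✓.
Step 4: Order so x ≤ y and verify: 25² + 34² = 625 + 1156 = 1781 = n. ✓

n = 1781 = 25² + 34² (one valid representation with x ≤ y).


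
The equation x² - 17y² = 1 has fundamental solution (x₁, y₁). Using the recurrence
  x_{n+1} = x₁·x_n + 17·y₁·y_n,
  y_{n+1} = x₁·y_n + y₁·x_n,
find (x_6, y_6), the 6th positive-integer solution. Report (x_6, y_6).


Step 1: Find the fundamental solution (x₁, y₁) of x² - 17y² = 1.
  Expand √17 as a continued fraction. a₀ = ⌊√17⌋ = 4; iterate m_{k+1} = d_k·a_k − m_k, d_{k+1} = (17 − m_{k+1}²)/d_k, a_{k+1} = ⌊(a₀ + m_{k+1})/d_{k+1}⌋ (starting m₀ = 0, d₀ = 1), with convergents p_k = a_k·p_{k-1} + p_{k-2}, q_k = a_k·q_{k-1} + q_{k-2} (p₋₁ = 1, q₋₁ = 0):
  k = 0: a₀ = 4; p₀/q₀ = 4/1; p₀² − 17·q₀² = 16 − 17 = -1.
  k = 1: m = 4, d = 1, a = ⌊(4 + 4)/1⌋ = 8; p/q = (8·4 + 1)/(8·1 + 0) = 33/8; p² − 17·q² = 1089 − 1088 = 1.
  The first convergent with p² − 17·q² = 1 gives the fundamental solution (x₁, y₁) = (33, 8).
Step 2: Apply the recurrence (x_{n+1}, y_{n+1}) = (x₁x_n + 17y₁y_n, x₁y_n + y₁x_n) repeatedly.
  From (x_1, y_1) = (33, 8): x_2 = 33·33 + 17·8·8 = 2177; y_2 = 33·8 + 8·33 = 528.
  From (x_2, y_2) = (2177, 528): x_3 = 33·2177 + 17·8·528 = 143649; y_3 = 33·528 + 8·2177 = 34840.
  From (x_3, y_3) = (143649, 34840): x_4 = 33·143649 + 17·8·34840 = 9478657; y_4 = 33·34840 + 8·143649 = 2298912.
  From (x_4, y_4) = (9478657, 2298912): x_5 = 33·9478657 + 17·8·2298912 = 625447713; y_5 = 33·2298912 + 8·9478657 = 151693352.
  From (x_5, y_5) = (625447713, 151693352): x_6 = 33·625447713 + 17·8·151693352 = 41270070401; y_6 = 33·151693352 + 8·625447713 = 10009462320.
Step 3: Verify x_6² - 17·y_6² = 1703218710903496300801 - 1703218710903496300800 = 1 (should be 1). ✓

(x_1, y_1) = (33, 8); (x_6, y_6) = (41270070401, 10009462320).


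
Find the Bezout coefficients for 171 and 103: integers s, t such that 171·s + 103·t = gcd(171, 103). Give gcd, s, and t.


Euclidean algorithm on (171, 103) — divide until remainder is 0:
  171 = 1 · 103 + 68
  103 = 1 · 68 + 35
  68 = 1 · 35 + 33
  35 = 1 · 33 + 2
  33 = 16 · 2 + 1
  2 = 2 · 1 + 0
gcd(171, 103) = 1.
Track Bezout coefficients alongside the remainders: start with r₀ = 171 = a·1 + b·0 (s = 1, t = 0) and r₁ = 103 = a·0 + b·1 (s = 0, t = 1); each new remainder r_{k+1} = r_{k-1} − q_k·r_k inherits s_{k+1} = s_{k-1} − q_k·s_k, t_{k+1} = t_{k-1} − q_k·t_k, so r_k = a·s_k + b·t_k at every step:
  q = 1: r = 68, s = 1 − 1·0 = 1, t = 0 − 1·1 = -1  (check: 171·1 + 103·(-1) = 68)
  q = 1: r = 35, s = 0 − 1·1 = -1, t = 1 − 1·(-1) = 2  (check: 171·(-1) + 103·2 = 35)
  q = 1: r = 33, s = 1 − 1·(-1) = 2, t = -1 − 1·2 = -3  (check: 171·2 + 103·(-3) = 33)
  q = 1: r = 2, s = -1 − 1·2 = -3, t = 2 − 1·(-3) = 5  (check: 171·(-3) + 103·5 = 2)
  q = 16: r = 1, s = 2 − 16·(-3) = 50, t = -3 − 16·5 = -83  (check: 171·50 + 103·(-83) = 1)
The row with r = 1 (the gcd) gives the Bezout coefficients s = 50, t = -83.
Result: 171 · (50) + 103 · (-83) = 1.

gcd(171, 103) = 1; s = 50, t = -83 (check: 171·50 + 103·(-83) = 1).


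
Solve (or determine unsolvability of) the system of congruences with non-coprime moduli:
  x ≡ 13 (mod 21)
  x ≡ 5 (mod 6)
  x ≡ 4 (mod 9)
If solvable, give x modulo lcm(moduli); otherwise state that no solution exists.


Moduli 21, 6, 9 are not pairwise coprime, so CRT works modulo lcm(m_i) when all pairwise compatibility conditions hold.
Pairwise compatibility: gcd(m_i, m_j) must divide a_i - a_j for every pair.
Merge one congruence at a time:
  Start: x ≡ 13 (mod 21).
  Combine with x ≡ 5 (mod 6): gcd(21, 6) = 3, and 5 - 13 = -8 is NOT divisible by 3.
    ⇒ system is inconsistent (no integer solution).

No solution (the system is inconsistent).


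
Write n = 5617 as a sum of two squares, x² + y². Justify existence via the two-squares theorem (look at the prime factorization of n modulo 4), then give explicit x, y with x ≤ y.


Step 1: Factor n = 5617 = 41 · 137.
Step 2: Check the mod-4 condition on each prime factor: 41 ≡ 1 (mod 4), exponent 1; 137 ≡ 1 (mod 4), exponent 1.
All primes ≡ 3 (mod 4) appear to even exponent (or don't appear), so by the two-squares theorem n IS expressible as a sum of two squares.
Step 3: Build a representation. Here n = 41 · 137 is a product of primes ≡ 1 (mod 4). Each prime p ≡ 1 (mod 4) is itself a sum of two squares; find a² by testing p − a² for a perfect square:
  41: 41 − 1² = 40, 41 − 2² = 37, 41 − 3² = 32, 41 − 4² = 25 = 5² ⇒ 41 = 4² + 5².
  137: 137 − 1² = 136, 137 − 2² = 133, 137 − 3² = 128, 137 − 4² = 121 = 11² ⇒ 137 = 4² + 11².
  Combine using the Brahmagupta–Fibonacci identity (a² + b²)(c² + d²) = (ac − bd)² + (ad + bc)² = (ac + bd)² + (ad − bc)²:
  41 · 137 = 5617: from (4² + 5²)(4² + 11²), take (4·4 − 5·11, 4·11 + 5·4) = (16 − 55, 44 + 20) = (-39, 64); dropping signs (only squares matter) gives (39, 64); check 39² + 64² = 1521 + 4096 = 5617 ✓.
Step 4: Order so x ≤ y and verify: 39² + 64² = 1521 + 4096 = 5617 = n. ✓

n = 5617 = 39² + 64² (one valid representation with x ≤ y).


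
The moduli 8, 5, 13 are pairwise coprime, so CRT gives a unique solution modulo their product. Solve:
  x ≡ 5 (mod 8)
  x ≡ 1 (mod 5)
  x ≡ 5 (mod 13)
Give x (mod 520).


Moduli 8, 5, 13 are pairwise coprime; by CRT there is a unique solution modulo M = 8 · 5 · 13 = 520.
Solve pairwise, accumulating the modulus:
  Start with x ≡ 5 (mod 8).
  Combine with x ≡ 1 (mod 5): since gcd(8, 5) = 1, we get a unique residue mod 40.
    Write x = 5 + 8·t and substitute into x ≡ 1 (mod 5): 8·t ≡ 1 − 5 = -4 (mod 5).
    Reduce coefficients mod 5: 3·t ≡ 1 (mod 5).
    The inverse of 3 mod 5 is 2 (since 3·2 = 6 = 1·5 + 1), so t ≡ 2·1 = 2 ≡ 2 (mod 5).
    Then x = 5 + 8·2 = 21, valid modulo lcm(8, 5) = 40: x ≡ 21 (mod 40).
  Combine with x ≡ 5 (mod 13): since gcd(40, 13) = 1, we get a unique residue mod 520.
    Write x = 21 + 40·t and substitute into x ≡ 5 (mod 13): 40·t ≡ 5 − 21 = -16 (mod 13).
    Reduce coefficients mod 13: 1·t ≡ 10 (mod 13).
    So t ≡ 10 (mod 13).
    Then x = 21 + 40·10 = 421, valid modulo lcm(40, 13) = 520: x ≡ 421 (mod 520).
Verify: 421 mod 8 = 5 ✓, 421 mod 5 = 1 ✓, 421 mod 13 = 5 ✓.

x ≡ 421 (mod 520).


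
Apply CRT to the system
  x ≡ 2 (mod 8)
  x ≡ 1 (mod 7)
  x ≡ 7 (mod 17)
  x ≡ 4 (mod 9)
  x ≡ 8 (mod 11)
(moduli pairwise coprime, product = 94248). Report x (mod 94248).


Product of moduli M = 8 · 7 · 17 · 9 · 11 = 94248.
Merge one congruence at a time:
  Start: x ≡ 2 (mod 8).
  Combine with x ≡ 1 (mod 7); new modulus lcm = 56.
    Write x = 2 + 8·t and substitute into x ≡ 1 (mod 7): 8·t ≡ 1 − 2 = -1 (mod 7).
    Reduce coefficients mod 7: 1·t ≡ 6 (mod 7).
    So t ≡ 6 (mod 7).
    Then x = 2 + 8·6 = 50, valid modulo lcm(8, 7) = 56: x ≡ 50 (mod 56).
  Combine with x ≡ 7 (mod 17); new modulus lcm = 952.
    Write x = 50 + 56·t and substitute into x ≡ 7 (mod 17): 56·t ≡ 7 − 50 = -43 (mod 17).
    Reduce coefficients mod 17: 5·t ≡ 8 (mod 17).
    The inverse of 5 mod 17 is 7 (since 5·7 = 35 = 2·17 + 1), so t ≡ 7·8 = 56 ≡ 5 (mod 17).
    Then x = 50 + 56·5 = 330, valid modulo lcm(56, 17) = 952: x ≡ 330 (mod 952).
  Combine with x ≡ 4 (mod 9); new modulus lcm = 8568.
    Write x = 330 + 952·t and substitute into x ≡ 4 (mod 9): 952·t ≡ 4 − 330 = -326 (mod 9).
    Reduce coefficients mod 9: 7·t ≡ 7 (mod 9).
    The inverse of 7 mod 9 is 4 (since 7·4 = 28 = 3·9 + 1), so t ≡ 4·7 = 28 ≡ 1 (mod 9).
    Then x = 330 + 952·1 = 1282, valid modulo lcm(952, 9) = 8568: x ≡ 1282 (mod 8568).
  Combine with x ≡ 8 (mod 11); new modulus lcm = 94248.
    Write x = 1282 + 8568·t and substitute into x ≡ 8 (mod 11): 8568·t ≡ 8 − 1282 = -1274 (mod 11).
    Reduce coefficients mod 11: 10·t ≡ 2 (mod 11).
    The inverse of 10 mod 11 is 10 (since 10·10 = 100 = 9·11 + 1), so t ≡ 10·2 = 20 ≡ 9 (mod 11).
    Then x = 1282 + 8568·9 = 78394, valid modulo lcm(8568, 11) = 94248: x ≡ 78394 (mod 94248).
Verify against each original: 78394 mod 8 = 2, 78394 mod 7 = 1, 78394 mod 17 = 7, 78394 mod 9 = 4, 78394 mod 11 = 8.

x ≡ 78394 (mod 94248).


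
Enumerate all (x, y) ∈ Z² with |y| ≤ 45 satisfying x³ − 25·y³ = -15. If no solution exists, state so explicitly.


The equation is x³ - 25y³ = -15. For fixed y, x³ = 25·y³ − 15, so a solution requires the RHS to be a perfect cube.
Strategy: iterate y from -45 to 45, compute RHS = 25·y³ − 15, and check whether it is a (positive or negative) perfect cube.
Check small values of y:
  y = 0: RHS = -15 is not a perfect cube.
  y = 1: RHS = 10 is not a perfect cube.
  y = -1: RHS = -40 is not a perfect cube.
  y = 2: RHS = 185 is not a perfect cube.
  y = -2: RHS = -215 is not a perfect cube.
  y = 3: RHS = 660 is not a perfect cube.
  y = -3: RHS = -690 is not a perfect cube.
Continuing the search up to |y| = 45 finds no solutions either.
No (x, y) in the scanned range satisfies the equation.

No integer solutions with |y| ≤ 45.


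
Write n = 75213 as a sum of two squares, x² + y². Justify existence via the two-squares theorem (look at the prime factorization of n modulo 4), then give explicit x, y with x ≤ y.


Step 1: Factor n = 75213 = 3^2 · 61 · 137.
Step 2: Check the mod-4 condition on each prime factor: 3 ≡ 3 (mod 4), exponent 2 (must be even); 61 ≡ 1 (mod 4), exponent 1; 137 ≡ 1 (mod 4), exponent 1.
All primes ≡ 3 (mod 4) appear to even exponent (or don't appear), so by the two-squares theorem n IS expressible as a sum of two squares.
Step 3: Build a representation. Group n = k² · m with k = 3 and m = 61 · 137 = 8357 (a product of primes ≡ 1 (mod 4)); a representation of m scales to one of n via (k·x)² + (k·y)² = k²(x² + y²). Each prime p ≡ 1 (mod 4) is itself a sum of two squares; find a² by testing p − a² for a perfect square:
  61: 61 − 1² = 60, 61 − 2² = 57, 61 − 3² = 52, 61 − 4² = 45, 61 − 5² = 36 = 6² ⇒ 61 = 5² + 6².
  137: 137 − 1² = 136, 137 − 2² = 133, 137 − 3² = 128, 137 − 4² = 121 = 11² ⇒ 137 = 4² + 11².
  Combine using the Brahmagupta–Fibonacci identity (a² + b²)(c² + d²) = (ac − bd)² + (ad + bc)² = (ac + bd)² + (ad − bc)²:
  61 · 137 = 8357: from (5² + 6²)(4² + 11²), take (5·4 − 6·11, 5·11 + 6·4) = (20 − 66, 55 + 24) = (-46, 79); dropping signs (only squares matter) gives (46, 79); check 46² + 79² = 2116 + 6241 = 8357 ✓.
  Scale by k = 3: (3·46, 3·79) = (138, 237).
Step 4: Order so x ≤ y and verify: 138² + 237² = 19044 + 56169 = 75213 = n. ✓

n = 75213 = 138² + 237² (one valid representation with x ≤ y).


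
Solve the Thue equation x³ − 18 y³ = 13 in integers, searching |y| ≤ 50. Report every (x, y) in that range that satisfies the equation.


The equation is x³ - 18y³ = 13. For fixed y, x³ = 18·y³ + 13, so a solution requires the RHS to be a perfect cube.
Strategy: iterate y from -50 to 50, compute RHS = 18·y³ + 13, and check whether it is a (positive or negative) perfect cube.
Check small values of y:
  y = 0: RHS = 13 is not a perfect cube.
  y = 1: RHS = 31 is not a perfect cube.
  y = -1: RHS = -5 is not a perfect cube.
  y = 2: RHS = 157 is not a perfect cube.
  y = -2: RHS = -131 is not a perfect cube.
  y = 3: RHS = 499 is not a perfect cube.
  y = -3: RHS = -473 is not a perfect cube.
Continuing the search up to |y| = 50 finds no solutions either.
No (x, y) in the scanned range satisfies the equation.

No integer solutions with |y| ≤ 50.


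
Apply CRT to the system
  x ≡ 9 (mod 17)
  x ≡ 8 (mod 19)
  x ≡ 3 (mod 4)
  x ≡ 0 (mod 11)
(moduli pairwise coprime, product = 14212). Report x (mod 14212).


Product of moduli M = 17 · 19 · 4 · 11 = 14212.
Merge one congruence at a time:
  Start: x ≡ 9 (mod 17).
  Combine with x ≡ 8 (mod 19); new modulus lcm = 323.
    Write x = 9 + 17·t and substitute into x ≡ 8 (mod 19): 17·t ≡ 8 − 9 = -1 (mod 19).
    Reduce coefficients mod 19: 17·t ≡ 18 (mod 19).
    The inverse of 17 mod 19 is 9 (since 17·9 = 153 = 8·19 + 1), so t ≡ 9·18 = 162 ≡ 10 (mod 19).
    Then x = 9 + 17·10 = 179, valid modulo lcm(17, 19) = 323: x ≡ 179 (mod 323).
  Combine with x ≡ 3 (mod 4); new modulus lcm = 1292.
    Write x = 179 + 323·t and substitute into x ≡ 3 (mod 4): 323·t ≡ 3 − 179 = -176 (mod 4).
    Reduce coefficients mod 4: 3·t ≡ 0 (mod 4).
    The inverse of 3 mod 4 is 3 (since 3·3 = 9 = 2·4 + 1), so t ≡ 3·0 = 0 ≡ 0 (mod 4).
    Then x = 179 + 323·0 = 179, valid modulo lcm(323, 4) = 1292: x ≡ 179 (mod 1292).
  Combine with x ≡ 0 (mod 11); new modulus lcm = 14212.
    Write x = 179 + 1292·t and substitute into x ≡ 0 (mod 11): 1292·t ≡ 0 − 179 = -179 (mod 11).
    Reduce coefficients mod 11: 5·t ≡ 8 (mod 11).
    The inverse of 5 mod 11 is 9 (since 5·9 = 45 = 4·11 + 1), so t ≡ 9·8 = 72 ≡ 6 (mod 11).
    Then x = 179 + 1292·6 = 7931, valid modulo lcm(1292, 11) = 14212: x ≡ 7931 (mod 14212).
Verify against each original: 7931 mod 17 = 9, 7931 mod 19 = 8, 7931 mod 4 = 3, 7931 mod 11 = 0.

x ≡ 7931 (mod 14212).


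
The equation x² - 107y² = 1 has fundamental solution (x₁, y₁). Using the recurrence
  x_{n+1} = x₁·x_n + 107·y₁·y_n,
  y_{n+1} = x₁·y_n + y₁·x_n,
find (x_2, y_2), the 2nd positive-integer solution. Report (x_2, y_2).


Step 1: Find the fundamental solution (x₁, y₁) of x² - 107y² = 1.
  Expand √107 as a continued fraction. a₀ = ⌊√107⌋ = 10; iterate m_{k+1} = d_k·a_k − m_k, d_{k+1} = (107 − m_{k+1}²)/d_k, a_{k+1} = ⌊(a₀ + m_{k+1})/d_{k+1}⌋ (starting m₀ = 0, d₀ = 1), with convergents p_k = a_k·p_{k-1} + p_{k-2}, q_k = a_k·q_{k-1} + q_{k-2} (p₋₁ = 1, q₋₁ = 0):
  k = 0: a₀ = 10; p₀/q₀ = 10/1; p₀² − 107·q₀² = 100 − 107 = -7.
  k = 1: m = 10, d = 7, a = ⌊(10 + 10)/7⌋ = 2; p/q = (2·10 + 1)/(2·1 + 0) = 21/2; p² − 107·q² = 441 − 428 = 13.
  k = 2: m = 4, d = 13, a = ⌊(10 + 4)/13⌋ = 1; p/q = (1·21 + 10)/(1·2 + 1) = 31/3; p² − 107·q² = 961 − 963 = -2.
  k = 3: m = 9, d = 2, a = ⌊(10 + 9)/2⌋ = 9; p/q = (9·31 + 21)/(9·3 + 2) = 300/29; p² − 107·q² = 90000 − 89987 = 13.
  k = 4: m = 9, d = 13, a = ⌊(10 + 9)/13⌋ = 1; p/q = (1·300 + 31)/(1·29 + 3) = 331/32; p² − 107·q² = 109561 − 109568 = -7.
  k = 5: m = 4, d = 7, a = ⌊(10 + 4)/7⌋ = 2; p/q = (2·331 + 300)/(2·32 + 29) = 962/93; p² − 107·q² = 925444 − 925443 = 1.
  The first convergent with p² − 107·q² = 1 gives the fundamental solution (x₁, y₁) = (962, 93).
Step 2: Apply the recurrence (x_{n+1}, y_{n+1}) = (x₁x_n + 107y₁y_n, x₁y_n + y₁x_n) repeatedly.
  From (x_1, y_1) = (962, 93): x_2 = 962·962 + 107·93·93 = 1850887; y_2 = 962·93 + 93·962 = 178932.
Step 3: Verify x_2² - 107·y_2² = 3425782686769 - 3425782686768 = 1 (should be 1). ✓

(x_1, y_1) = (962, 93); (x_2, y_2) = (1850887, 178932).
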